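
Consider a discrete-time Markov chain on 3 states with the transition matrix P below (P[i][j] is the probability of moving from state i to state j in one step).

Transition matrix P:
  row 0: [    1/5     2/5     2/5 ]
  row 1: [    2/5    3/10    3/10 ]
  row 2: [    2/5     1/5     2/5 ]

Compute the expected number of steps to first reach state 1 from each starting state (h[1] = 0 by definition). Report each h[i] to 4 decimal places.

First-step conditioning: h[1] = 0; for i ≠ 1, h[i] = 1 + Σ_k P[i][k]·h[k].
  h[0] = 1 + 1/5·h[0] + 2/5·h[2]
  h[2] = 1 + 2/5·h[0] + 2/5·h[2]
Solving the 2×2 linear system over states ≠ 1 gives exactly h = [25/8, 0, 15/4] (h[1] = 0 is the target).

h = [3.1250, 0.0000, 3.7500]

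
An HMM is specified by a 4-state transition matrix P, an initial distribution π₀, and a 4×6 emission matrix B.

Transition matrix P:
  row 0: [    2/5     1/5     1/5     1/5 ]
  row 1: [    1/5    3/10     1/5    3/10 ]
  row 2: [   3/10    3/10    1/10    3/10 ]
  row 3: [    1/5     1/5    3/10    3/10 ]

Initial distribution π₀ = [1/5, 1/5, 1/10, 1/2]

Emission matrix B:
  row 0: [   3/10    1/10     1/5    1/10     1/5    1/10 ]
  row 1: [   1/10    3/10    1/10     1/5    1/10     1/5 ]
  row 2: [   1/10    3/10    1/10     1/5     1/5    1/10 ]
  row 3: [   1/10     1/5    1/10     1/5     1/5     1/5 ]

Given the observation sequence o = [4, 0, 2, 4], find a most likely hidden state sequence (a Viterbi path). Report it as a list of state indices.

path = [3, 0, 0, 0]

t=0: δ = [4.000e-02, 2.000e-02, 2.000e-02, 1.000e-01]  (obs o_0=4)
t=1: δ = [6.000e-03, 2.000e-03, 3.000e-03, 3.000e-03]  ψ = [3, 3, 3, 3]  (obs o_1=0)
t=2: δ = [4.800e-04, 1.200e-04, 1.200e-04, 1.200e-04]  ψ = [0, 0, 0, 0]  (obs o_2=2)
t=3: δ = [3.840e-05, 9.600e-06, 1.920e-05, 1.920e-05]  ψ = [0, 0, 0, 0]  (obs o_3=4)
backtrack: best end state = 0; path = [3, 0, 0, 0]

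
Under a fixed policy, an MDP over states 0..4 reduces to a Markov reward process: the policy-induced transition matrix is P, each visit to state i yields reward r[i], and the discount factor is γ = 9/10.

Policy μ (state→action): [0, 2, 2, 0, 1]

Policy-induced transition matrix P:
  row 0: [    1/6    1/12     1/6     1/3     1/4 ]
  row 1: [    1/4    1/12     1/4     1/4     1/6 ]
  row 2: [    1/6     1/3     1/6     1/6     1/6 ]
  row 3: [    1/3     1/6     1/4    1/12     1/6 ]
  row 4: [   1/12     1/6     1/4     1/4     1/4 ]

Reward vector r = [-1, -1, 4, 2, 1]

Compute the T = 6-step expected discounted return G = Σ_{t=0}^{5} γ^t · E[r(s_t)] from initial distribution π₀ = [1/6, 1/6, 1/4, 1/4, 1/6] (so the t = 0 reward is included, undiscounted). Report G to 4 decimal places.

G = 5.4094

t=0: π = [0.1667, 0.1667, 0.2500, 0.2500, 0.1667], E[r] = 1.3333, γ^t·E[r] = 1.333333, running G = 1.333333
t=1: π = [0.2083, 0.1806, 0.2153, 0.2014, 0.1944], E[r] = 1.0694, γ^t·E[r] = 0.962500, running G = 2.295833
t=2: π = [0.1991, 0.1701, 0.2147, 0.2159, 0.2002], E[r] = 1.1215, γ^t·E[r] = 0.908438, running G = 3.204271
t=3: π = [0.2001, 0.1717, 0.2155, 0.2127, 0.1999], E[r] = 1.1156, γ^t·E[r] = 0.813305, running G = 4.017576
t=4: π = [0.1998, 0.1716, 0.2154, 0.2133, 0.2000], E[r] = 1.1166, γ^t·E[r] = 0.732612, running G = 4.750188
t=5: π = [0.1998, 0.1716, 0.2154, 0.2132, 0.2000], E[r] = 1.1165, γ^t·E[r] = 0.659259, running G = 5.409447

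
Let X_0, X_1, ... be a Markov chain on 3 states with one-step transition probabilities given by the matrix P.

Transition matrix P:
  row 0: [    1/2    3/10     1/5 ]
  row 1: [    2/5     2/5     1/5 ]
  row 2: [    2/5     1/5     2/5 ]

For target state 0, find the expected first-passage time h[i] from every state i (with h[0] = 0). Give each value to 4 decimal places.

h = [0.0000, 2.5000, 2.5000]

First-step conditioning: h[0] = 0; for i ≠ 0, h[i] = 1 + Σ_k P[i][k]·h[k].
  h[1] = 1 + 2/5·h[1] + 1/5·h[2]
  h[2] = 1 + 1/5·h[1] + 2/5·h[2]
Solving the 2×2 linear system over states ≠ 0 gives exactly h = [0, 5/2, 5/2] (h[0] = 0 is the target).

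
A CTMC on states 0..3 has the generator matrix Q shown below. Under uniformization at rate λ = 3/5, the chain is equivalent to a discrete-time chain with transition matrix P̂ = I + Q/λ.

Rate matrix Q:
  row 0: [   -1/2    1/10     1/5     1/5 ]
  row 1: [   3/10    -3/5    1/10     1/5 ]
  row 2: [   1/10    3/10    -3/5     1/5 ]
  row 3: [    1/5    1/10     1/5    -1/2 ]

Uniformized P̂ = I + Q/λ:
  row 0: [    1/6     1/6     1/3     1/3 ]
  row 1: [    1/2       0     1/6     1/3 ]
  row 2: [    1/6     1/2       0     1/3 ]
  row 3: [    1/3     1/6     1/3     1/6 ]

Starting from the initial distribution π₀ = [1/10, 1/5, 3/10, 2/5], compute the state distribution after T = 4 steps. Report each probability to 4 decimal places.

π = [0.2843, 0.2066, 0.2233, 0.2858]

t=0: π = [0.1000, 0.2000, 0.3000, 0.4000]
t=1: π = [0.3000, 0.2333, 0.2000, 0.2667]
t=2: π = [0.2889, 0.1944, 0.2278, 0.2889]
t=3: π = [0.2796, 0.2102, 0.2250, 0.2852]
t=4: π = [0.2843, 0.2066, 0.2233, 0.2858]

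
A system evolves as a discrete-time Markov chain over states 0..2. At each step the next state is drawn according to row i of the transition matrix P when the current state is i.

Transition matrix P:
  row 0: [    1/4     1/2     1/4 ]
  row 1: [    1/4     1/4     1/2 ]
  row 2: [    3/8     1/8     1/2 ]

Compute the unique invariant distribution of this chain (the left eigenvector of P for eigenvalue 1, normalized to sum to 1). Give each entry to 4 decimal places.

Balance equations π_j = Σ_i π_i·P[i][j]:
  π_0 = 1/4·π_0 + 1/4·π_1 + 3/8·π_2
  π_1 = 1/2·π_0 + 1/4·π_1 + 1/8·π_2
  normalize: π_0 + π_1 + π_2 = 1
Solving the linear system gives exactly π = [10/33, 3/11, 14/33].

π = [0.3030, 0.2727, 0.4242]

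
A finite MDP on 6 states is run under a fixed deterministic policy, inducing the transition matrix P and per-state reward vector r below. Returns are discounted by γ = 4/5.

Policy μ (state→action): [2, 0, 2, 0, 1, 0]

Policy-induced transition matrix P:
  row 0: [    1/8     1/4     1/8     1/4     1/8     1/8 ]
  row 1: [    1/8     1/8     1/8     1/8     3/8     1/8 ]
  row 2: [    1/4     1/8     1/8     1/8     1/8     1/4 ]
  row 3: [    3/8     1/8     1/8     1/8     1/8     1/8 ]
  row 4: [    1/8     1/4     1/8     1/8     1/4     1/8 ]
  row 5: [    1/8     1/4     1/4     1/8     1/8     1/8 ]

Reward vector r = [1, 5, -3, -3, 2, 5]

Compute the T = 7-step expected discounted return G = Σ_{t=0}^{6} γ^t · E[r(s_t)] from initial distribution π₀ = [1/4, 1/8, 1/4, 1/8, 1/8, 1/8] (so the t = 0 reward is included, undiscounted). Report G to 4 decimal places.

t=0: π = [0.2500, 0.1250, 0.2500, 0.1250, 0.1250, 0.1250], E[r] = 0.6250, γ^t·E[r] = 0.625000, running G = 0.625000
t=1: π = [0.1875, 0.1875, 0.1406, 0.1563, 0.1719, 0.1563], E[r] = 1.3594, γ^t·E[r] = 1.087500, running G = 1.712500
t=2: π = [0.1816, 0.1895, 0.1445, 0.1484, 0.1934, 0.1426], E[r] = 1.3496, γ^t·E[r] = 0.863750, running G = 2.576250
t=3: π = [0.1802, 0.1897, 0.1428, 0.1477, 0.1965, 0.1431], E[r] = 1.3655, γ^t·E[r] = 0.699125, running G = 3.275375
t=4: π = [0.1798, 0.1900, 0.1429, 0.1475, 0.1970, 0.1429], E[r] = 1.3667, γ^t·E[r] = 0.559788, running G = 3.835163
t=5: π = [0.1797, 0.1900, 0.1429, 0.1475, 0.1971, 0.1429], E[r] = 1.3671, γ^t·E[r] = 0.447956, running G = 4.283119
t=6: π = [0.1797, 0.1900, 0.1429, 0.1475, 0.1971, 0.1429], E[r] = 1.3671, γ^t·E[r] = 0.358381, running G = 4.641500

G = 4.6415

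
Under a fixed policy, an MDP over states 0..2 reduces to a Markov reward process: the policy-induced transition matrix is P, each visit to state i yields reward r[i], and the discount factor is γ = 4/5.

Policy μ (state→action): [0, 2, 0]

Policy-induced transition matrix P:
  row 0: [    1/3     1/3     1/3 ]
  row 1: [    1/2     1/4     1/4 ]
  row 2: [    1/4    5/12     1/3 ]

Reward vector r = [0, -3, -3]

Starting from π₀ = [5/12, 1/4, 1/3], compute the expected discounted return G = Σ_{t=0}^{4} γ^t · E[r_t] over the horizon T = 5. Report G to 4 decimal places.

t=0: π = [0.4167, 0.2500, 0.3333], E[r] = -1.7500, γ^t·E[r] = -1.750000, running G = -1.750000
t=1: π = [0.3472, 0.3403, 0.3125], E[r] = -1.9583, γ^t·E[r] = -1.566667, running G = -3.316667
t=2: π = [0.3640, 0.3310, 0.3050], E[r] = -1.9080, γ^t·E[r] = -1.221111, running G = -4.537778
t=3: π = [0.3631, 0.3312, 0.3057], E[r] = -1.9107, γ^t·E[r] = -0.978296, running G = -5.516074
t=4: π = [0.3630, 0.3312, 0.3057], E[r] = -1.9109, γ^t·E[r] = -0.782686, running G = -6.298760

G = -6.2988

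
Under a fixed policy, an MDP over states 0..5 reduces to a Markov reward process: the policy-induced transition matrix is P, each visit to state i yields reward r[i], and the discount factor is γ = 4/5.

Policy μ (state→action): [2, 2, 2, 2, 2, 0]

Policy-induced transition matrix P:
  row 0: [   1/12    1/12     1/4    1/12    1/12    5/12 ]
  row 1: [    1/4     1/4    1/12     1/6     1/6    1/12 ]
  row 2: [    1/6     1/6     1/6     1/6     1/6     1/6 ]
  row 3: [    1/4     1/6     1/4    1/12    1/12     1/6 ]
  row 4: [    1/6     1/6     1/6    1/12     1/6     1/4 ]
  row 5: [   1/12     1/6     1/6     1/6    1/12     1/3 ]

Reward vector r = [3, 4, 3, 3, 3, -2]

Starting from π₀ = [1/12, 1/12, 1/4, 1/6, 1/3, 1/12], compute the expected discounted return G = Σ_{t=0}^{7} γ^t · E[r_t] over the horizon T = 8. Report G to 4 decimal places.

t=0: π = [0.0833, 0.0833, 0.2500, 0.1667, 0.3333, 0.0833], E[r] = 2.6667, γ^t·E[r] = 2.666667, running G = 2.666667
t=1: π = [0.1736, 0.1667, 0.1806, 0.1181, 0.1389, 0.2222], E[r] = 2.0556, γ^t·E[r] = 1.644444, running G = 4.311111
t=2: π = [0.1574, 0.1661, 0.1771, 0.1308, 0.1238, 0.2448], E[r] = 1.9421, γ^t·E[r] = 1.242963, running G = 5.554074
t=3: π = [0.1579, 0.1674, 0.1768, 0.1323, 0.1223, 0.2433], E[r] = 1.9509, γ^t·E[r] = 0.998864, running G = 6.552938
t=4: π = [0.1582, 0.1675, 0.1769, 0.1323, 0.1222, 0.2429], E[r] = 1.9528, γ^t·E[r] = 0.799877, running G = 7.352815
t=5: π = [0.1582, 0.1674, 0.1769, 0.1323, 0.1222, 0.2429], E[r] = 1.9528, γ^t·E[r] = 0.639879, running G = 7.992694
t=6: π = [0.1582, 0.1674, 0.1769, 0.1323, 0.1222, 0.2429], E[r] = 1.9527, γ^t·E[r] = 0.511895, running G = 8.504589
t=7: π = [0.1582, 0.1674, 0.1769, 0.1323, 0.1222, 0.2429], E[r] = 1.9527, γ^t·E[r] = 0.409516, running G = 8.914105

G = 8.9141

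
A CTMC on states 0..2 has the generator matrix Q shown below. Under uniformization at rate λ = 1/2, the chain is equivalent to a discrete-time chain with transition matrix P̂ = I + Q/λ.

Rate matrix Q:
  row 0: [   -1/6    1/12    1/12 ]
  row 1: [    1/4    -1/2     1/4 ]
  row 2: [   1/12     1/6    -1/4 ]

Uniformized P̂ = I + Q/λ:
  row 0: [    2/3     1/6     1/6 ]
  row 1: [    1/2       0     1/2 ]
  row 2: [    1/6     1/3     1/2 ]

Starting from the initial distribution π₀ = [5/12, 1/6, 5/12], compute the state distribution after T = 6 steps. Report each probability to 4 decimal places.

π = [0.4612, 0.1924, 0.3465]

t=0: π = [0.4167, 0.1667, 0.4167]
t=1: π = [0.4306, 0.2083, 0.3611]
t=2: π = [0.4514, 0.1921, 0.3565]
t=3: π = [0.4564, 0.1941, 0.3495]
t=4: π = [0.4596, 0.1926, 0.3479]
t=5: π = [0.4606, 0.1925, 0.3468]
t=6: π = [0.4612, 0.1924, 0.3465]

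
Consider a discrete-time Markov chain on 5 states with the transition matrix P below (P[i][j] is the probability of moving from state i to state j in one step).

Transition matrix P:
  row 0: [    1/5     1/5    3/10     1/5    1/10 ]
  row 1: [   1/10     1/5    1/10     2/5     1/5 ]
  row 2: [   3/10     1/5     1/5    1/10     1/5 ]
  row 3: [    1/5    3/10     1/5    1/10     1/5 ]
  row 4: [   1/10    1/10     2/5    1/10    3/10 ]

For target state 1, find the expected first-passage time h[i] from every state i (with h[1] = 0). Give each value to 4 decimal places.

First-step conditioning: h[1] = 0; for i ≠ 1, h[i] = 1 + Σ_k P[i][k]·h[k].
  h[0] = 1 + 1/5·h[0] + 3/10·h[2] + 1/5·h[3] + 1/10·h[4]
  h[2] = 1 + 3/10·h[0] + 1/5·h[2] + 1/10·h[3] + 1/5·h[4]
  h[3] = 1 + 1/5·h[0] + 1/5·h[2] + 1/10·h[3] + 1/5·h[4]
  h[4] = 1 + 1/10·h[0] + 2/5·h[2] + 1/10·h[3] + 3/10·h[4]
Solving the 4×4 linear system over states ≠ 1 gives exactly h = [1920/377, 0, 1958/377, 1766/377, 168/29] (h[1] = 0 is the target).

h = [5.0928, 0.0000, 5.1936, 4.6844, 5.7931]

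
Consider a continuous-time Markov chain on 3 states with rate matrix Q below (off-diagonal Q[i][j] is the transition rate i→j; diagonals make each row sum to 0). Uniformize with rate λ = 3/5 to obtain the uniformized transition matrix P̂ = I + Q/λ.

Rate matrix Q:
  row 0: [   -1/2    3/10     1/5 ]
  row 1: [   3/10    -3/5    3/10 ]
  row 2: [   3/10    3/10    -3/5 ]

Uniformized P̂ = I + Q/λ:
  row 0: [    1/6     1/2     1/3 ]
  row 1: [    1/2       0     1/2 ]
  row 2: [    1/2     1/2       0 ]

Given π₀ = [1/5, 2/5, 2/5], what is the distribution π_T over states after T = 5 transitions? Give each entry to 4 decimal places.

t=0: π = [0.2000, 0.4000, 0.4000]
t=1: π = [0.4333, 0.3000, 0.2667]
t=2: π = [0.3556, 0.3500, 0.2944]
t=3: π = [0.3815, 0.3250, 0.2935]
t=4: π = [0.3728, 0.3375, 0.2897]
t=5: π = [0.3757, 0.3313, 0.2930]

π = [0.3757, 0.3313, 0.2930]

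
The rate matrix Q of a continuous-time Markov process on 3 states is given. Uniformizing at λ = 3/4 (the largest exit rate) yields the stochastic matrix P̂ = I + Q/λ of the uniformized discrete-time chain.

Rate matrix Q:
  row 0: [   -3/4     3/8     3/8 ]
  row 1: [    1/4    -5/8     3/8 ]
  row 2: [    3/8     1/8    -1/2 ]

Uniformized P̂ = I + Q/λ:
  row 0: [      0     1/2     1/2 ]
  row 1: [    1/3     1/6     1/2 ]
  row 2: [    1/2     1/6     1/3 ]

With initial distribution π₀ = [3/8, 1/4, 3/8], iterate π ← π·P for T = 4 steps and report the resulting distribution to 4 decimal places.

t=0: π = [0.3750, 0.2500, 0.3750]
t=1: π = [0.2708, 0.2917, 0.4375]
t=2: π = [0.3160, 0.2569, 0.4271]
t=3: π = [0.2992, 0.2720, 0.4288]
t=4: π = [0.3051, 0.2664, 0.4285]

π = [0.3051, 0.2664, 0.4285]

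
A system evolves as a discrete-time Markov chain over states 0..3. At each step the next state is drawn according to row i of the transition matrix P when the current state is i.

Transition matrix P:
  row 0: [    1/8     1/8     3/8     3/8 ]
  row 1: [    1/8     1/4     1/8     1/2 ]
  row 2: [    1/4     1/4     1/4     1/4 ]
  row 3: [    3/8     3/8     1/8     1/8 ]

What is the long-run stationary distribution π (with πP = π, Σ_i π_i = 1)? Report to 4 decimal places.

π = [0.2273, 0.2597, 0.2078, 0.3052]

Balance equations π_j = Σ_i π_i·P[i][j]:
  π_0 = 1/8·π_0 + 1/8·π_1 + 1/4·π_2 + 3/8·π_3
  π_1 = 1/8·π_0 + 1/4·π_1 + 1/4·π_2 + 3/8·π_3
  π_2 = 3/8·π_0 + 1/8·π_1 + 1/4·π_2 + 1/8·π_3
  normalize: π_0 + π_1 + π_2 + π_3 = 1
Solving the linear system gives exactly π = [5/22, 20/77, 16/77, 47/154].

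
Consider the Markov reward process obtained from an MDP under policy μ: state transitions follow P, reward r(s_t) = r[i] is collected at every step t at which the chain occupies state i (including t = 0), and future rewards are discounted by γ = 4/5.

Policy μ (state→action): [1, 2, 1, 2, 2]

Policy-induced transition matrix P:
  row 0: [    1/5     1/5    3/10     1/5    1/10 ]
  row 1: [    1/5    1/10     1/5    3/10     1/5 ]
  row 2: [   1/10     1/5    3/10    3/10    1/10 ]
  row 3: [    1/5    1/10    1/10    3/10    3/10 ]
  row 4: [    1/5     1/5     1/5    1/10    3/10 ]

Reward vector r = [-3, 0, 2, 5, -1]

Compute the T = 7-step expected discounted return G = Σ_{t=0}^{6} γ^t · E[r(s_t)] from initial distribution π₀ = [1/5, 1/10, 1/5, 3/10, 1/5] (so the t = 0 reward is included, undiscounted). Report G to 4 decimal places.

G = 3.7167

t=0: π = [0.2000, 0.1000, 0.2000, 0.3000, 0.2000], E[r] = 1.1000, γ^t·E[r] = 1.100000, running G = 1.100000
t=1: π = [0.1800, 0.1600, 0.2100, 0.2400, 0.2100], E[r] = 0.8700, γ^t·E[r] = 0.696000, running G = 1.796000
t=2: π = [0.1790, 0.1600, 0.2150, 0.2400, 0.2060], E[r] = 0.8870, γ^t·E[r] = 0.567680, running G = 2.363680
t=3: π = [0.1785, 0.1600, 0.2154, 0.2409, 0.2052], E[r] = 0.8946, γ^t·E[r] = 0.458035, running G = 2.821715
t=4: π = [0.1785, 0.1599, 0.2153, 0.2411, 0.2052], E[r] = 0.8956, γ^t·E[r] = 0.366817, running G = 3.188532
t=5: π = [0.1785, 0.1599, 0.2153, 0.2411, 0.2053], E[r] = 0.8954, γ^t·E[r] = 0.293409, running G = 3.481941
t=6: π = [0.1785, 0.1599, 0.2153, 0.2411, 0.2053], E[r] = 0.8953, γ^t·E[r] = 0.234710, running G = 3.716652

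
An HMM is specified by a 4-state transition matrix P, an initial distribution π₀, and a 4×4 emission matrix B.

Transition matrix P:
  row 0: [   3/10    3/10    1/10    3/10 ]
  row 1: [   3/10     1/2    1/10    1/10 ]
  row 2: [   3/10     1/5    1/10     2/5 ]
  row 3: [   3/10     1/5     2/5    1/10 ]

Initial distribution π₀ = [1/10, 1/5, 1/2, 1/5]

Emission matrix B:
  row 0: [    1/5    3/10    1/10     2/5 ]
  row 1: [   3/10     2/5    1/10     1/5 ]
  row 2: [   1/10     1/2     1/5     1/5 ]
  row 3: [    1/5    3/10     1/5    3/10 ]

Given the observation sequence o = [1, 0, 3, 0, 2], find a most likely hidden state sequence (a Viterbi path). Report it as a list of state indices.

path = [2, 3, 0, 3, 2]

t=0: δ = [3.000e-02, 8.000e-02, 2.500e-01, 6.000e-02]  (obs o_0=1)
t=1: δ = [1.500e-02, 1.500e-02, 2.500e-03, 2.000e-02]  ψ = [2, 2, 2, 2]  (obs o_1=0)
t=2: δ = [2.400e-03, 1.500e-03, 1.600e-03, 1.350e-03]  ψ = [3, 1, 3, 0]  (obs o_2=3)
t=3: δ = [1.440e-04, 2.250e-04, 5.400e-05, 1.440e-04]  ψ = [0, 1, 3, 0]  (obs o_3=0)
t=4: δ = [6.750e-06, 1.125e-05, 1.152e-05, 8.640e-06]  ψ = [1, 1, 3, 0]  (obs o_4=2)
backtrack: best end state = 2; path = [2, 3, 0, 3, 2]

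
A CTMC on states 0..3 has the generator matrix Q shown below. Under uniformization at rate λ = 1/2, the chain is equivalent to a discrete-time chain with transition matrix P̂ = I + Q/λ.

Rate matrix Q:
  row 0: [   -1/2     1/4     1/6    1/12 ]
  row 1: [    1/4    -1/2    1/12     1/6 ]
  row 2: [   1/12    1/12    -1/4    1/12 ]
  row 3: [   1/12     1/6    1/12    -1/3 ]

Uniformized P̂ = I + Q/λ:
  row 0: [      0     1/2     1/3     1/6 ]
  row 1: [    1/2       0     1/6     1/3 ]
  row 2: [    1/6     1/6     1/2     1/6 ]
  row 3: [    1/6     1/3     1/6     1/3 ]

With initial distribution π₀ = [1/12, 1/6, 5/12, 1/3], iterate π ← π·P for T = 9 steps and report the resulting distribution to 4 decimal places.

π = [0.2110, 0.2385, 0.3027, 0.2477]

t=0: π = [0.0833, 0.1667, 0.4167, 0.3333]
t=1: π = [0.2083, 0.2222, 0.3194, 0.2500]
t=2: π = [0.2060, 0.2407, 0.3079, 0.2454]
t=3: π = [0.2126, 0.2361, 0.3036, 0.2477]
t=4: π = [0.2099, 0.2395, 0.3033, 0.2473]
t=5: π = [0.2115, 0.2380, 0.3028, 0.2478]
t=6: π = [0.2107, 0.2388, 0.3028, 0.2476]
t=7: π = [0.2111, 0.2384, 0.3027, 0.2477]
t=8: π = [0.2109, 0.2386, 0.3028, 0.2477]
t=9: π = [0.2110, 0.2385, 0.3027, 0.2477]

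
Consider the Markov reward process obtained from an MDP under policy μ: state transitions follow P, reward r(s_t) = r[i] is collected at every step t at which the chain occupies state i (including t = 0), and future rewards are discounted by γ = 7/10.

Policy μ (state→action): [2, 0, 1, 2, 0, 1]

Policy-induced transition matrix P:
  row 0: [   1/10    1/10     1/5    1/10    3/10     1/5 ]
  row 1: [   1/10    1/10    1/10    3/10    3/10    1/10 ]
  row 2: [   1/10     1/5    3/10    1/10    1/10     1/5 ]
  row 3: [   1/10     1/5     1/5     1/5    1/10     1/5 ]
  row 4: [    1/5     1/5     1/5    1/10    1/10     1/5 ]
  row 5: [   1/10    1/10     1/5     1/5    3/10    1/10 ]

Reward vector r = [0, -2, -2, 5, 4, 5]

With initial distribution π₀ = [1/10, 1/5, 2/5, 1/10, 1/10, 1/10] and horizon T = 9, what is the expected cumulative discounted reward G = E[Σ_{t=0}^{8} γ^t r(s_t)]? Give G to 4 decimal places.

t=0: π = [0.1000, 0.2000, 0.4000, 0.1000, 0.1000, 0.1000], E[r] = 0.2000, γ^t·E[r] = 0.200000, running G = 0.200000
t=1: π = [0.1100, 0.1600, 0.2200, 0.1600, 0.1800, 0.1700], E[r] = 1.6100, γ^t·E[r] = 1.127000, running G = 1.327000
t=2: π = [0.1180, 0.1560, 0.2060, 0.1650, 0.1880, 0.1670], E[r] = 1.6880, γ^t·E[r] = 0.827120, running G = 2.154120
t=3: π = [0.1188, 0.1559, 0.2050, 0.1644, 0.1882, 0.1677], E[r] = 1.6915, γ^t·E[r] = 0.580185, running G = 2.734305
t=4: π = [0.1188, 0.1558, 0.2049, 0.1644, 0.1885, 0.1676], E[r] = 1.6927, γ^t·E[r] = 0.406424, running G = 3.140729
t=5: π = [0.1188, 0.1558, 0.2049, 0.1644, 0.1884, 0.1677], E[r] = 1.6925, γ^t·E[r] = 0.284453, running G = 3.425182
t=6: π = [0.1188, 0.1558, 0.2049, 0.1644, 0.1885, 0.1677], E[r] = 1.6925, γ^t·E[r] = 0.199124, running G = 3.624305
t=7: π = [0.1188, 0.1558, 0.2049, 0.1644, 0.1885, 0.1677], E[r] = 1.6925, γ^t·E[r] = 0.139385, running G = 3.763691
t=8: π = [0.1188, 0.1558, 0.2049, 0.1644, 0.1885, 0.1677], E[r] = 1.6925, γ^t·E[r] = 0.097570, running G = 3.861261

G = 3.8613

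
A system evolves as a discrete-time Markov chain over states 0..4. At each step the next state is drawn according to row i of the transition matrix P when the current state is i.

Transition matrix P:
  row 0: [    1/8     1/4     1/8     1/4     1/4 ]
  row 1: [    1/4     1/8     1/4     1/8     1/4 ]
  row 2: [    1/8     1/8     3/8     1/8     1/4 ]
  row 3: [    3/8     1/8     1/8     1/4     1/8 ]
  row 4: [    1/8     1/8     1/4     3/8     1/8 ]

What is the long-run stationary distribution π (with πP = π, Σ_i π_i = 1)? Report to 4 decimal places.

π = [0.2007, 0.1501, 0.2245, 0.2278, 0.1969]

Balance equations π_j = Σ_i π_i·P[i][j]:
  π_0 = 1/8·π_0 + 1/4·π_1 + 1/8·π_2 + 3/8·π_3 + 1/8·π_4
  π_1 = 1/4·π_0 + 1/8·π_1 + 1/8·π_2 + 1/8·π_3 + 1/8·π_4
  π_2 = 1/8·π_0 + 1/4·π_1 + 3/8·π_2 + 1/8·π_3 + 1/4·π_4
  π_3 = 1/4·π_0 + 1/8·π_1 + 1/8·π_2 + 1/4·π_3 + 3/8·π_4
  normalize: π_0 + π_1 + π_2 + π_3 + π_4 = 1
Solving the linear system gives exactly π = [793/3951, 593/3951, 887/3951, 100/439, 778/3951].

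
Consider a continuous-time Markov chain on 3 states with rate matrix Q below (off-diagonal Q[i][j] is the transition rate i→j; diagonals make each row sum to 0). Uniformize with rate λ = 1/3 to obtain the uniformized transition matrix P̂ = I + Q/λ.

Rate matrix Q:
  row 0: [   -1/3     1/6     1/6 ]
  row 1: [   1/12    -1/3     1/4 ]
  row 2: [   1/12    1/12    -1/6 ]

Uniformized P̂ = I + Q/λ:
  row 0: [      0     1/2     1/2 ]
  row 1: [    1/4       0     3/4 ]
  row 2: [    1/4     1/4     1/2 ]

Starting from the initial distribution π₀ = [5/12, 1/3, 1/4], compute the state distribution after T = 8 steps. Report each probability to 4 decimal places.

t=0: π = [0.4167, 0.3333, 0.2500]
t=1: π = [0.1458, 0.2708, 0.5833]
t=2: π = [0.2135, 0.2188, 0.5677]
t=3: π = [0.1966, 0.2487, 0.5547]
t=4: π = [0.2008, 0.2370, 0.5622]
t=5: π = [0.1998, 0.2410, 0.5592]
t=6: π = [0.2001, 0.2397, 0.5602]
t=7: π = [0.2000, 0.2401, 0.5599]
t=8: π = [0.2000, 0.2400, 0.5600]

π = [0.2000, 0.2400, 0.5600]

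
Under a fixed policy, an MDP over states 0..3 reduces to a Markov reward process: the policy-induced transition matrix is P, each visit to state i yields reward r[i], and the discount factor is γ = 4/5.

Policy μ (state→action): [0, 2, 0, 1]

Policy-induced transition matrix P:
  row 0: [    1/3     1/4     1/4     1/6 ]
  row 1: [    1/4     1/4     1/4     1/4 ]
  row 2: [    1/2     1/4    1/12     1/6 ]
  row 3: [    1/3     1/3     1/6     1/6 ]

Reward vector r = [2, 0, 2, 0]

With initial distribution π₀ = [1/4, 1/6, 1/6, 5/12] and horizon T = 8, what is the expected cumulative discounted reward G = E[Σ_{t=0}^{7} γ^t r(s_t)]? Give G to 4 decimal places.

G = 4.2635

t=0: π = [0.2500, 0.1667, 0.1667, 0.4167], E[r] = 0.8333, γ^t·E[r] = 0.833333, running G = 0.833333
t=1: π = [0.3472, 0.2847, 0.1875, 0.1806], E[r] = 1.0694, γ^t·E[r] = 0.855556, running G = 1.688889
t=2: π = [0.3409, 0.2650, 0.2037, 0.1904], E[r] = 1.0891, γ^t·E[r] = 0.697037, running G = 2.385926
t=3: π = [0.3452, 0.2659, 0.2002, 0.1888], E[r] = 1.0908, γ^t·E[r] = 0.558469, running G = 2.944395
t=4: π = [0.3445, 0.2657, 0.2009, 0.1888], E[r] = 1.0909, γ^t·E[r] = 0.446831, running G = 3.391226
t=5: π = [0.3447, 0.2657, 0.2008, 0.1888], E[r] = 1.0909, γ^t·E[r] = 0.357469, running G = 3.748695
t=6: π = [0.3447, 0.2657, 0.2008, 0.1888], E[r] = 1.0909, γ^t·E[r] = 0.285975, running G = 4.034670
t=7: π = [0.3447, 0.2657, 0.2008, 0.1888], E[r] = 1.0909, γ^t·E[r] = 0.228780, running G = 4.263451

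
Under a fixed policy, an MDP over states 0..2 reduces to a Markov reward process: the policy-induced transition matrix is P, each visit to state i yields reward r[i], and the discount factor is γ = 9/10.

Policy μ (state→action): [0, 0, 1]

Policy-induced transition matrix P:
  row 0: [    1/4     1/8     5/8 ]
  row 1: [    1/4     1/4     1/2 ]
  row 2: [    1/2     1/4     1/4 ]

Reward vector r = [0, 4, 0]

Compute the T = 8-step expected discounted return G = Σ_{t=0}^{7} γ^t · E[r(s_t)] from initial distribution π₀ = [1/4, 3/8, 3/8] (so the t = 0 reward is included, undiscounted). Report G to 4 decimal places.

t=0: π = [0.2500, 0.3750, 0.3750], E[r] = 1.5000, γ^t·E[r] = 1.500000, running G = 1.500000
t=1: π = [0.3438, 0.2188, 0.4375], E[r] = 0.8750, γ^t·E[r] = 0.787500, running G = 2.287500
t=2: π = [0.3594, 0.2070, 0.4336], E[r] = 0.8281, γ^t·E[r] = 0.670781, running G = 2.958281
t=3: π = [0.3584, 0.2051, 0.4365], E[r] = 0.8203, γ^t·E[r] = 0.598008, running G = 3.556289
t=4: π = [0.3591, 0.2052, 0.4357], E[r] = 0.8208, γ^t·E[r] = 0.538527, running G = 4.094816
t=5: π = [0.3589, 0.2051, 0.4360], E[r] = 0.8204, γ^t·E[r] = 0.484458, running G = 4.579275
t=6: π = [0.3590, 0.2051, 0.4359], E[r] = 0.8205, γ^t·E[r] = 0.436069, running G = 5.015344
t=7: π = [0.3590, 0.2051, 0.4359], E[r] = 0.8205, γ^t·E[r] = 0.392444, running G = 5.407788

G = 5.4078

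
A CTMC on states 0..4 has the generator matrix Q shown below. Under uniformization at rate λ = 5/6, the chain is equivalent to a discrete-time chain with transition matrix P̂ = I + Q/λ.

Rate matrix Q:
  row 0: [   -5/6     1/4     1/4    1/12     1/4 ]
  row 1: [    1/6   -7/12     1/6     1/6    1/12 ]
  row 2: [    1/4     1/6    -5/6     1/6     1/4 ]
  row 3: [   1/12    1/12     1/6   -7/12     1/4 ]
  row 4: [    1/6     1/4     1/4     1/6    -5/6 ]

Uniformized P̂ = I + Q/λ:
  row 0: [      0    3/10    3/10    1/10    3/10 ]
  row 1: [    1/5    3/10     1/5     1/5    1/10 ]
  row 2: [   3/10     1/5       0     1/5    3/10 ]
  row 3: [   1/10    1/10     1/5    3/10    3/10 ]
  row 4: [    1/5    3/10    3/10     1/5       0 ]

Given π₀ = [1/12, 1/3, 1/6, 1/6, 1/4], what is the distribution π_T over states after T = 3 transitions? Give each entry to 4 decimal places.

π = [0.1667, 0.2401, 0.1977, 0.2040, 0.1916]

t=0: π = [0.0833, 0.3333, 0.1667, 0.1667, 0.2500]
t=1: π = [0.1833, 0.2500, 0.2000, 0.2083, 0.1583]
t=2: π = [0.1625, 0.2383, 0.1942, 0.2025, 0.2025]
t=3: π = [0.1667, 0.2401, 0.1977, 0.2040, 0.1916]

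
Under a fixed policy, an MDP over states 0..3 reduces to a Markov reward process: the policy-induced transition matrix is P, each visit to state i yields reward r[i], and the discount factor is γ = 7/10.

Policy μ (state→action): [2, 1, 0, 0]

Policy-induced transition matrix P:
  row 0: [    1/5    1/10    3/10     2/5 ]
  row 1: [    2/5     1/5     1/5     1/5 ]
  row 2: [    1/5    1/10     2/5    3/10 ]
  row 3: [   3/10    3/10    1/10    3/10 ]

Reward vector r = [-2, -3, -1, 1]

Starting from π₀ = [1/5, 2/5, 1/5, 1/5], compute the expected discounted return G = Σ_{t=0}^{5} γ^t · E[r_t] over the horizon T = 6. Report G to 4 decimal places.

t=0: π = [0.2000, 0.4000, 0.2000, 0.2000], E[r] = -1.6000, γ^t·E[r] = -1.600000, running G = -1.600000
t=1: π = [0.3000, 0.1800, 0.2400, 0.2800], E[r] = -1.1000, γ^t·E[r] = -0.770000, running G = -2.370000
t=2: π = [0.2640, 0.1740, 0.2500, 0.3120], E[r] = -0.9880, γ^t·E[r] = -0.484120, running G = -2.854120
t=3: π = [0.2660, 0.1798, 0.2452, 0.3090], E[r] = -1.0076, γ^t·E[r] = -0.345607, running G = -3.199727
t=4: π = [0.2669, 0.1798, 0.2447, 0.3086], E[r] = -1.0092, γ^t·E[r] = -0.242304, running G = -3.442031
t=5: π = [0.2668, 0.1797, 0.2448, 0.3087], E[r] = -1.0088, γ^t·E[r] = -0.169550, running G = -3.611581

G = -3.6116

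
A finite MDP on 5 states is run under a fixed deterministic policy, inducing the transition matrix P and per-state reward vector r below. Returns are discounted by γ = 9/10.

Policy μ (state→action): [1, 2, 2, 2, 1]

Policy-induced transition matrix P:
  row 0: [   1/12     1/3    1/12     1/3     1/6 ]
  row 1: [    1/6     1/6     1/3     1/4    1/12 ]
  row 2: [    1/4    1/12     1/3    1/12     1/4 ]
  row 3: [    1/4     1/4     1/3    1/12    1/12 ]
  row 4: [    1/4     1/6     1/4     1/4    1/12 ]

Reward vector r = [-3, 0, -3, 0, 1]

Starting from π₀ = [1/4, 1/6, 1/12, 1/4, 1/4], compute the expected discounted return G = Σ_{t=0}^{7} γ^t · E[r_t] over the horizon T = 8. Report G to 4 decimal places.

t=0: π = [0.2500, 0.1667, 0.0833, 0.2500, 0.2500], E[r] = -0.7500, γ^t·E[r] = -0.750000, running G = -0.750000
t=1: π = [0.1944, 0.2222, 0.2500, 0.2153, 0.1181], E[r] = -1.2153, γ^t·E[r] = -1.093750, running G = -1.843750
t=2: π = [0.1991, 0.1962, 0.2749, 0.1887, 0.1412], E[r] = -1.2807, γ^t·E[r] = -1.037344, running G = -2.881094
t=3: π = [0.2005, 0.1927, 0.2718, 0.1893, 0.1457], E[r] = -1.2711, γ^t·E[r] = -0.926613, running G = -3.807707
t=4: π = [0.2005, 0.1932, 0.2711, 0.1899, 0.1453], E[r] = -1.2695, γ^t·E[r] = -0.832900, running G = -4.640607
t=5: π = [0.2005, 0.1933, 0.2711, 0.1899, 0.1452], E[r] = -1.2695, γ^t·E[r] = -0.749612, running G = -5.390219
t=6: π = [0.2005, 0.1933, 0.2711, 0.1899, 0.1452], E[r] = -1.2695, γ^t·E[r] = -0.674689, running G = -6.064908
t=7: π = [0.2005, 0.1933, 0.2711, 0.1899, 0.1452], E[r] = -1.2695, γ^t·E[r] = -0.607219, running G = -6.672127

G = -6.6721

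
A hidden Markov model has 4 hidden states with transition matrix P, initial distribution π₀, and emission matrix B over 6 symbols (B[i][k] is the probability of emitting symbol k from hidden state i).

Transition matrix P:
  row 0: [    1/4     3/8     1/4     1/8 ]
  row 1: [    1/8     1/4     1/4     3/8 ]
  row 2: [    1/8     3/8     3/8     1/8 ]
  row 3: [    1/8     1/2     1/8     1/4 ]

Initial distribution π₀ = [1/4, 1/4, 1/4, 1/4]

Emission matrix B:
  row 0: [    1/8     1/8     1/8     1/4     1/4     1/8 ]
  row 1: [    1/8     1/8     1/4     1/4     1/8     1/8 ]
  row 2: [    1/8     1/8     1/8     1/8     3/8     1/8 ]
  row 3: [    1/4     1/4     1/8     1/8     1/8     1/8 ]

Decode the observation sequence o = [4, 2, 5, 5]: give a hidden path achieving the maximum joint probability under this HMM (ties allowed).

t=0: δ = [6.250e-02, 3.125e-02, 9.375e-02, 3.125e-02]  (obs o_0=4)
t=1: δ = [1.953e-03, 8.789e-03, 4.395e-03, 1.465e-03]  ψ = [0, 2, 2, 1]  (obs o_1=2)
t=2: δ = [1.373e-04, 2.747e-04, 2.747e-04, 4.120e-04]  ψ = [1, 1, 1, 1]  (obs o_2=5)
t=3: δ = [6.437e-06, 2.575e-05, 1.287e-05, 1.287e-05]  ψ = [3, 3, 2, 1]  (obs o_3=5)
backtrack: best end state = 1; path = [2, 1, 3, 1]

path = [2, 1, 3, 1]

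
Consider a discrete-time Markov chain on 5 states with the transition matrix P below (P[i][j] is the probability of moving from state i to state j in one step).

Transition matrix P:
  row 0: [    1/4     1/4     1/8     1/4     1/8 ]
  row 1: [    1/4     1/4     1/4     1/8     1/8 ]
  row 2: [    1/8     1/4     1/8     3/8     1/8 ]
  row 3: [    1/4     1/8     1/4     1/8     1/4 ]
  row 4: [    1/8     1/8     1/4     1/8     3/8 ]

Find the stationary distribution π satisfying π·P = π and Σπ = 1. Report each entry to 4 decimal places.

π = [0.2000, 0.2000, 0.2000, 0.2000, 0.2000]

Balance equations π_j = Σ_i π_i·P[i][j]:
  π_0 = 1/4·π_0 + 1/4·π_1 + 1/8·π_2 + 1/4·π_3 + 1/8·π_4
  π_1 = 1/4·π_0 + 1/4·π_1 + 1/4·π_2 + 1/8·π_3 + 1/8·π_4
  π_2 = 1/8·π_0 + 1/4·π_1 + 1/8·π_2 + 1/4·π_3 + 1/4·π_4
  π_3 = 1/4·π_0 + 1/8·π_1 + 3/8·π_2 + 1/8·π_3 + 1/8·π_4
  normalize: π_0 + π_1 + π_2 + π_3 + π_4 = 1
Solving the linear system gives exactly π = [1/5, 1/5, 1/5, 1/5, 1/5].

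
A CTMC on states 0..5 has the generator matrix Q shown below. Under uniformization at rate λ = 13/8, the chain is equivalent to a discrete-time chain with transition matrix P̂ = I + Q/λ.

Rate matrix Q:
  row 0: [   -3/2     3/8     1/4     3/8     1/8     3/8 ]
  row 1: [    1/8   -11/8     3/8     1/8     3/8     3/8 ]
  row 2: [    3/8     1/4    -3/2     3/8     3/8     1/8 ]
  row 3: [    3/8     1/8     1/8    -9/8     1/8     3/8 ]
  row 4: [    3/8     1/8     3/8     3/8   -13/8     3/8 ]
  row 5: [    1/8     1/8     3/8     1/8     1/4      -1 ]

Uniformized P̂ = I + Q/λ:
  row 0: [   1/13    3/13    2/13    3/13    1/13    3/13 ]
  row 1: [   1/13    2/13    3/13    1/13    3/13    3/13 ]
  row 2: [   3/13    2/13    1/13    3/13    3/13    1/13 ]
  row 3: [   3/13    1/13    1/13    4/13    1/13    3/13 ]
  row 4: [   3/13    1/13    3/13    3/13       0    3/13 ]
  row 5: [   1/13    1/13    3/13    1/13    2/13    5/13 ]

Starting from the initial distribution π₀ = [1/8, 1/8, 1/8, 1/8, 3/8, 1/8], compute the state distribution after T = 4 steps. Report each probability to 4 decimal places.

π = [0.1513, 0.1223, 0.1646, 0.1892, 0.1299, 0.2428]

t=0: π = [0.1250, 0.1250, 0.1250, 0.1250, 0.3750, 0.1250]
t=1: π = [0.1731, 0.1154, 0.1827, 0.2019, 0.0962, 0.2308]
t=2: π = [0.1509, 0.1265, 0.1583, 0.1930, 0.1331, 0.2382]
t=3: π = [0.1515, 0.1220, 0.1651, 0.1895, 0.1288, 0.2431]
t=4: π = [0.1513, 0.1223, 0.1646, 0.1892, 0.1299, 0.2428]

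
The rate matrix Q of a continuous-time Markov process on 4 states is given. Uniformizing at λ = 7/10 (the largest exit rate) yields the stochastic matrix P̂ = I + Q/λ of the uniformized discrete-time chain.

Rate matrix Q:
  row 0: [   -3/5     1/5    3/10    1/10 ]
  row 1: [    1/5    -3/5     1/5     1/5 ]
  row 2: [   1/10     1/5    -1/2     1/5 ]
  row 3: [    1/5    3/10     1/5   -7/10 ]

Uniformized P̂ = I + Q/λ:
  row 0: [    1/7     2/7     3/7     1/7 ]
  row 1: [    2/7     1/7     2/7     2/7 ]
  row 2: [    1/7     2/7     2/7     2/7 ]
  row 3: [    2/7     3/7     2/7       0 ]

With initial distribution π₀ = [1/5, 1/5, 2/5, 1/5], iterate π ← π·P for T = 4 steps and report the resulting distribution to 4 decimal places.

t=0: π = [0.2000, 0.2000, 0.4000, 0.2000]
t=1: π = [0.2000, 0.2857, 0.3143, 0.2000]
t=2: π = [0.2122, 0.2735, 0.3143, 0.2000]
t=3: π = [0.2105, 0.2752, 0.3160, 0.1983]
t=4: π = [0.2105, 0.2747, 0.3158, 0.1990]

π = [0.2105, 0.2747, 0.3158, 0.1990]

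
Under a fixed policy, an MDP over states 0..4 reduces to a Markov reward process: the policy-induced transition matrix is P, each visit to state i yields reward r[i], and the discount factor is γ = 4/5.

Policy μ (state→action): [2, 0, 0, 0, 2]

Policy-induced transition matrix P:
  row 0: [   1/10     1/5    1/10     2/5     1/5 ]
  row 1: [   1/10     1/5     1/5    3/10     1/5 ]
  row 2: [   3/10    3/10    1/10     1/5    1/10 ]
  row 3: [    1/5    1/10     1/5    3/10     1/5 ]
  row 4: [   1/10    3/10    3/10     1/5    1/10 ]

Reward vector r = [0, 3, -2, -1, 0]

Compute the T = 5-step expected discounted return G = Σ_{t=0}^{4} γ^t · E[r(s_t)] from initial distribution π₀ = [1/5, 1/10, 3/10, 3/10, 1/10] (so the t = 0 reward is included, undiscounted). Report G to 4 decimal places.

t=0: π = [0.2000, 0.1000, 0.3000, 0.3000, 0.1000], E[r] = -0.6000, γ^t·E[r] = -0.600000, running G = -0.600000
t=1: π = [0.1900, 0.2100, 0.1600, 0.2800, 0.1600], E[r] = 0.0300, γ^t·E[r] = 0.024000, running G = -0.576000
t=2: π = [0.1600, 0.2040, 0.1810, 0.2870, 0.1680], E[r] = -0.0370, γ^t·E[r] = -0.023680, running G = -0.599680
t=3: π = [0.1649, 0.2062, 0.1827, 0.2811, 0.1651], E[r] = -0.0279, γ^t·E[r] = -0.014285, running G = -0.613965
t=4: π = [0.1647, 0.2067, 0.1818, 0.2817, 0.1652], E[r] = -0.0252, γ^t·E[r] = -0.010322, running G = -0.624287

G = -0.6243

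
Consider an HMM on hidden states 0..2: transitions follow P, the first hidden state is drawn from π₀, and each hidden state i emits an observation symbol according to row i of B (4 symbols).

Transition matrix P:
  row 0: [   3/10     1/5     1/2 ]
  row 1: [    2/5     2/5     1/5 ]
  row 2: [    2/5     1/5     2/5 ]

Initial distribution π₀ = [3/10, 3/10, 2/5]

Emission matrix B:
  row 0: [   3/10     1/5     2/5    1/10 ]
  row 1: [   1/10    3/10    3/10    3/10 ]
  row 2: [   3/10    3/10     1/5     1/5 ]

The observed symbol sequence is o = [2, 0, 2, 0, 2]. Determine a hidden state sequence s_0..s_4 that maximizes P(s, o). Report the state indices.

path = [0, 2, 0, 2, 0]

t=0: δ = [1.200e-01, 9.000e-02, 8.000e-02]  (obs o_0=2)
t=1: δ = [1.080e-02, 3.600e-03, 1.800e-02]  ψ = [0, 1, 0]  (obs o_1=0)
t=2: δ = [2.880e-03, 1.080e-03, 1.440e-03]  ψ = [2, 2, 2]  (obs o_2=2)
t=3: δ = [2.592e-04, 5.760e-05, 4.320e-04]  ψ = [0, 0, 0]  (obs o_3=0)
t=4: δ = [6.912e-05, 2.592e-05, 3.456e-05]  ψ = [2, 2, 2]  (obs o_4=2)
backtrack: best end state = 0; path = [0, 2, 0, 2, 0]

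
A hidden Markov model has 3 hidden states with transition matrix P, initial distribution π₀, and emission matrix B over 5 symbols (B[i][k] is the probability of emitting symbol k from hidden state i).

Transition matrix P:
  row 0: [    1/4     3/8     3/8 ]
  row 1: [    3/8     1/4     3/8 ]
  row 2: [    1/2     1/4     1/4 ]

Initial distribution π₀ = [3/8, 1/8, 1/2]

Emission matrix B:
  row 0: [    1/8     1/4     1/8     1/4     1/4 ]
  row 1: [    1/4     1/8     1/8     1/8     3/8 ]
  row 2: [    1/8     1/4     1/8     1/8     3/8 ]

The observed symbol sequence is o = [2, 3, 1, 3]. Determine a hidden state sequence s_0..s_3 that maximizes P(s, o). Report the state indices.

t=0: δ = [4.688e-02, 1.562e-02, 6.250e-02]  (obs o_0=2)
t=1: δ = [7.812e-03, 2.197e-03, 2.197e-03]  ψ = [2, 0, 0]  (obs o_1=3)
t=2: δ = [4.883e-04, 3.662e-04, 7.324e-04]  ψ = [0, 0, 0]  (obs o_2=1)
t=3: δ = [9.155e-05, 2.289e-05, 2.289e-05]  ψ = [2, 0, 0]  (obs o_3=3)
backtrack: best end state = 0; path = [2, 0, 2, 0]

path = [2, 0, 2, 0]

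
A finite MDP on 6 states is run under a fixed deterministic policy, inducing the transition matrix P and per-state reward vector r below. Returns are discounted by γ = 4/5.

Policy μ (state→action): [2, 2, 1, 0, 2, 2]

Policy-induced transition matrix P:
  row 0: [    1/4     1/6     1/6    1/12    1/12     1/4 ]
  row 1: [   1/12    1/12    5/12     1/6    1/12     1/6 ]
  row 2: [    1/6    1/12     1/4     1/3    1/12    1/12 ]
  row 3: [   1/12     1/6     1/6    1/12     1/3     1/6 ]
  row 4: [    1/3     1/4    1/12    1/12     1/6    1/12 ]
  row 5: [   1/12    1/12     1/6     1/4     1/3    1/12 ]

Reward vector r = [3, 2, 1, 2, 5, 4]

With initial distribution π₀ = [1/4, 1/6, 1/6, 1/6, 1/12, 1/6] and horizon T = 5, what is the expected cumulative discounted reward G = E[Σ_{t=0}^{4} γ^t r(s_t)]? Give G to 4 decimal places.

G = 9.2093

t=0: π = [0.2500, 0.1667, 0.1667, 0.1667, 0.0833, 0.1667], E[r] = 2.6667, γ^t·E[r] = 2.666667, running G = 2.666667
t=1: π = [0.1597, 0.1319, 0.2153, 0.1667, 0.1736, 0.1528], E[r] = 2.7708, γ^t·E[r] = 2.216667, running G = 4.883333
t=2: π = [0.1713, 0.1395, 0.2031, 0.1736, 0.1777, 0.1348], E[r] = 2.7708, γ^t·E[r] = 1.773333, running G = 6.656667
t=3: π = [0.1732, 0.1417, 0.2037, 0.1682, 0.1753, 0.1380], E[r] = 2.7713, γ^t·E[r] = 1.418889, running G = 8.075556
t=4: π = [0.1730, 0.1410, 0.2045, 0.1690, 0.1745, 0.1380], E[r] = 2.7680, γ^t·E[r] = 1.133789, running G = 9.209345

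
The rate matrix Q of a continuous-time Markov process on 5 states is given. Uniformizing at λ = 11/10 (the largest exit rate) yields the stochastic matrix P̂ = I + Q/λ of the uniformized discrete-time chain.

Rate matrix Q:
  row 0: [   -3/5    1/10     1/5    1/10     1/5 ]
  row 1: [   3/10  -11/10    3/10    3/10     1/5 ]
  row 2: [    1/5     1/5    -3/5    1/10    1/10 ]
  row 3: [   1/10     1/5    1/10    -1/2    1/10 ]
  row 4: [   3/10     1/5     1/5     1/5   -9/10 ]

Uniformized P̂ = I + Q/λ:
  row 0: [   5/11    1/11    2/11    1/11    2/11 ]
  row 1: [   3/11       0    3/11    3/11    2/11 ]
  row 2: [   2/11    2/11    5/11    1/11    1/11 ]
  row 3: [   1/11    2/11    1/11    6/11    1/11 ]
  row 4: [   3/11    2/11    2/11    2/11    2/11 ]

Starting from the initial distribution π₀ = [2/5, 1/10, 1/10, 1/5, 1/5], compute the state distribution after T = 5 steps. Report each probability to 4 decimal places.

π = [0.2554, 0.1341, 0.2375, 0.2339, 0.1391]

t=0: π = [0.4000, 0.1000, 0.1000, 0.2000, 0.2000]
t=1: π = [0.3000, 0.1273, 0.2000, 0.2182, 0.1545]
t=2: π = [0.2694, 0.1314, 0.2281, 0.2273, 0.1438]
t=3: π = [0.2597, 0.1334, 0.2353, 0.2312, 0.1404]
t=4: π = [0.2565, 0.1340, 0.2371, 0.2330, 0.1394]
t=5: π = [0.2554, 0.1341, 0.2375, 0.2339, 0.1391]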